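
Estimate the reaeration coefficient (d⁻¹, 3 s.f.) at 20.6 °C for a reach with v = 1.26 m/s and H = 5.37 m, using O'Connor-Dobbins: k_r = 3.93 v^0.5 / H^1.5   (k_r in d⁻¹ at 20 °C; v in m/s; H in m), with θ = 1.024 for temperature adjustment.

k_r ≈ 0.360 d⁻¹

k_r(20) = 3.93 × 1.26^0.5 / 5.37^1.5 = 3.93 × 1.122 / 12.44 = 0.3545 d⁻¹.
k_r(20.6) = 0.3545 × 1.024^(20.6−20) = 0.3545 × 1.014 = 0.3596 d⁻¹.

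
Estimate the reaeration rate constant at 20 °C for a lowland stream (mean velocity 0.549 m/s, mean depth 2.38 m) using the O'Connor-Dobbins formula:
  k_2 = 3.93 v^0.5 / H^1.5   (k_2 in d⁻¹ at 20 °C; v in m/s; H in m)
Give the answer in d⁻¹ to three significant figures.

k_2 ≈ 0.793 d⁻¹

k_2 = 3.93 × 0.549^0.5 / 2.38^1.5 = 3.93 × 0.7409 / 3.672 = 0.7931 d⁻¹.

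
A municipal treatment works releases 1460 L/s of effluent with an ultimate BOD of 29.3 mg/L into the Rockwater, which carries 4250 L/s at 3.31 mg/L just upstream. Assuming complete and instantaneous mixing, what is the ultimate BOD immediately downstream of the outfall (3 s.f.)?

Flow-weighted mixing: C = (Q_r C_r + Q_w C_w)/(Q_r + Q_w)
= (4250×3.31 + 1460×29.3)/(4250 + 1460) = 56850/5710 = 9.955 mg/L.

9.96 mg/L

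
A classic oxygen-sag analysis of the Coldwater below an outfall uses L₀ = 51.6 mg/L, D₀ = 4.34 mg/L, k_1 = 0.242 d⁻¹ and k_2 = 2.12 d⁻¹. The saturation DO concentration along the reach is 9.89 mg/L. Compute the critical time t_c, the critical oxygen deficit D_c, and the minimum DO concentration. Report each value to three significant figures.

t_c ≈ 0.592 d; D_c ≈ 5.10 mg/L; min DO ≈ 4.79 mg/L

At the critical point dD/dt = 0, so k_1 L₀ e^(−k_1 t) = k_2 D. Substituting D(t) from the Streeter–Phelps equation and solving for t gives
t_c = ln[(k_2/k_1)(1 − D₀(k_2−k_1)/(k_1 L₀))] / (k_2−k_1).
Here k_2−k_1 = 1.878 d⁻¹ and 1 − D₀(k_2−k_1)/(k_1 L₀) = 1 − 4.34×1.878/(0.242×51.6) = 0.3473, so
t_c = ln(8.760 × 0.3473) / 1.878 = 1.113 / 1.878 = 0.5925 d.
D_c = (k_1/k_2) L₀ e^(−k_1 t_c) = (0.242/2.12) × 51.6 × e^(−0.242×0.5925) = 0.1142 × 51.6 × 0.8664 = 5.103 mg/L.
Minimum DO = C_s − D_c = 9.89 − 5.103 = 4.787 mg/L.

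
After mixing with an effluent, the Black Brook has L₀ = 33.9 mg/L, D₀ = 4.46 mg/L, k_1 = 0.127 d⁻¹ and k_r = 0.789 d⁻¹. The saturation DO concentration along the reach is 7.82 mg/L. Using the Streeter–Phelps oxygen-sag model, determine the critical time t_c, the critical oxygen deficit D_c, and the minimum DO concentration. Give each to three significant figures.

t_c ≈ 1.01 d; D_c ≈ 4.80 mg/L; min DO ≈ 3.02 mg/L

t_c = [1/(k_r−k_1)] ln[(k_r/k_1)(1 − D₀(k_r−k_1)/(k_1 L₀))]
= [1/(0.789−0.127)] ln[(0.789/0.127)(1 − 4.46×0.6620/(0.127×33.9))]
= (1/0.6620) ln[6.213 × 0.3142] = 1.511 × ln(1.952) = 1.511 × 0.6689 = 1.010 d.
D_c = (k_1/k_r) L₀ e^(−k_1 t_c) = (0.127/0.789) × 33.9 × e^(−0.127×1.010) = 0.1610 × 33.9 × 0.8796 = 4.800 mg/L.
Minimum DO = C_s − D_c = 7.82 − 4.800 = 3.020 mg/L.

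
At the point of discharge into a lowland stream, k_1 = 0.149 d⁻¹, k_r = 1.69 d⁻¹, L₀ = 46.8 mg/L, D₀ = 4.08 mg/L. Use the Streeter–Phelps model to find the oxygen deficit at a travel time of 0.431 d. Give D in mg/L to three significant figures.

D ≈ 4.03 mg/L

k_1 L₀/(k_r−k_1) = 0.149×46.8/(1.69−0.149) = 6.973/1.541 = 4.525 mg/L.
e^(−k_1 t) = e^(−0.149×0.4310) = 0.9378; e^(−k_r t) = e^(−1.69×0.4310) = 0.4827.
D = 4.525 × (0.9378 − 0.4827) + 4.08 × 0.4827 = 2.059 + 1.969 = 4.029 mg/L.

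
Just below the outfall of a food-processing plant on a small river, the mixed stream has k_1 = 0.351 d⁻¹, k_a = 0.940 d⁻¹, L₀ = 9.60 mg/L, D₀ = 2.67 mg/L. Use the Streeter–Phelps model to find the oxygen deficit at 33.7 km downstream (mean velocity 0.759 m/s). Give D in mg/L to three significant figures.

Travel time t = x/v = 33.7 km / (0.759 m/s) = 33700 m / 0.759 m/s = 44400 s = 0.5139 d.
k_1 L₀/(k_a−k_1) = 0.351×9.60/(0.940−0.351) = 3.370/0.5890 = 5.721 mg/L.
e^(−k_1 t) = e^(−0.351×0.5139) = 0.8350; e^(−k_a t) = e^(−0.940×0.5139) = 0.6169.
D = 5.721 × (0.8350 − 0.6169) + 2.67 × 0.6169 = 1.248 + 1.647 = 2.895 mg/L.

D ≈ 2.89 mg/L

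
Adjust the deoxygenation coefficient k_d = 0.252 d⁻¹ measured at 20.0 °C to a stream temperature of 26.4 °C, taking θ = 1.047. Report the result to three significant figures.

k_d(T₂) = k_d(T₁) · θ^(T₂−T₁) = 0.252 × 1.047^(26.4−20.0)
= 0.252 × 1.047^6.40 = 0.252 × 1.342 = 0.3381 d⁻¹.

k_d ≈ 0.338 d⁻¹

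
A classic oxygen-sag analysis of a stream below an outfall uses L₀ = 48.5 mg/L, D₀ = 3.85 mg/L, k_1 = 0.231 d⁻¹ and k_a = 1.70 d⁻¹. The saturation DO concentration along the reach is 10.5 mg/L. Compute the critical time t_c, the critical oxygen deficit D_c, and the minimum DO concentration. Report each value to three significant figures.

At the critical point dD/dt = 0, so k_1 L₀ e^(−k_1 t) = k_a D. Substituting D(t) from the Streeter–Phelps equation and solving for t gives
t_c = ln[(k_a/k_1)(1 − D₀(k_a−k_1)/(k_1 L₀))] / (k_a−k_1).
Here k_a−k_1 = 1.469 d⁻¹ and 1 − D₀(k_a−k_1)/(k_1 L₀) = 1 − 3.85×1.469/(0.231×48.5) = 0.4952, so
t_c = ln(7.359 × 0.4952) / 1.469 = 1.293 / 1.469 = 0.8803 d.
D_c = (k_1/k_a) L₀ e^(−k_1 t_c) = (0.231/1.70) × 48.5 × e^(−0.231×0.8803) = 0.1359 × 48.5 × 0.8160 = 5.378 mg/L.
Minimum DO = C_s − D_c = 10.5 − 5.378 = 5.122 mg/L.

t_c ≈ 0.880 d; D_c ≈ 5.38 mg/L; min DO ≈ 5.12 mg/L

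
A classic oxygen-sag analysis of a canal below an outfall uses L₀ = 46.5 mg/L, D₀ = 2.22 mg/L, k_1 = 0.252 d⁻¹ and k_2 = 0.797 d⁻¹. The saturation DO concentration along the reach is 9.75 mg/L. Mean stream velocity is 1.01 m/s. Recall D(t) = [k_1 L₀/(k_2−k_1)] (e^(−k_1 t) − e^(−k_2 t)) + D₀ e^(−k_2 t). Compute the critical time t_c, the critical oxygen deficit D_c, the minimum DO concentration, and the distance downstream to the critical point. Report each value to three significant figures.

t_c = [1/(k_2−k_1)] ln[(k_2/k_1)(1 − D₀(k_2−k_1)/(k_1 L₀))]
= [1/(0.797−0.252)] ln[(0.797/0.252)(1 − 2.22×0.5450/(0.252×46.5))]
= (1/0.5450) ln[3.163 × 0.8967] = 1.835 × ln(2.836) = 1.835 × 1.042 = 1.913 d.
D_c = (k_1/k_2) L₀ e^(−k_1 t_c) = (0.252/0.797) × 46.5 × e^(−0.252×1.913) = 0.3162 × 46.5 × 0.6175 = 9.079 mg/L.
Minimum DO = C_s − D_c = 9.75 − 9.079 = 0.6705 mg/L.
x_c = v t_c = 1.01 m/s × 1.913 d × 86400 s/d = 166900 m ≈ 167 km.

t_c ≈ 1.91 d; D_c ≈ 9.08 mg/L; min DO ≈ 0.671 mg/L; x_c ≈ 167 km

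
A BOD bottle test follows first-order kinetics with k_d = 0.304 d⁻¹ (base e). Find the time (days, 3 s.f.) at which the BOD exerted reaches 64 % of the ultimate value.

y/L₀ = 1 − e^(−k_d t) = 0.64 ⇒ e^(−k_d t) = 0.360
t = −ln(0.360) / 0.304 = 1.022 / 0.304 = 3.361 d.

t ≈ 3.36 d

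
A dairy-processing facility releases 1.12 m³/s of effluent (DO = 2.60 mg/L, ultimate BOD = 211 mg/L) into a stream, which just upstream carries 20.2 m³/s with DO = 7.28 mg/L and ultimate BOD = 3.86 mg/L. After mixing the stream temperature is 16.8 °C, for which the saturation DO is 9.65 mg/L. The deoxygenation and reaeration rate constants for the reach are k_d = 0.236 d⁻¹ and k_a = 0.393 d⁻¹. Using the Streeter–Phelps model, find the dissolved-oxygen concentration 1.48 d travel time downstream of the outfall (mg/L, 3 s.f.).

DO ≈ 4.95 mg/L

Mixed DO = (20.2×7.28 + 1.12×2.60)/(20.2+1.12) = 150.0/21.32 = 7.034 mg/L.
Mixed L₀ = (20.2×3.86 + 1.12×211)/(21.32) = 314.3/21.32 = 14.74 mg/L.
Initial deficit D₀ = C_s − DO₀ = 9.65 − 7.034 = 2.616 mg/L.
D(1.48) = [0.236×14.74/(0.393−0.236)](e^(−0.236×1.48) − e^(−0.393×1.48)) + 2.616 e^(−0.393×1.48)
= 22.16 × (0.7052 − 0.5590) + 2.616 × 0.5590 = 4.702 mg/L.
DO = 9.65 − 4.702 = 4.948 mg/L.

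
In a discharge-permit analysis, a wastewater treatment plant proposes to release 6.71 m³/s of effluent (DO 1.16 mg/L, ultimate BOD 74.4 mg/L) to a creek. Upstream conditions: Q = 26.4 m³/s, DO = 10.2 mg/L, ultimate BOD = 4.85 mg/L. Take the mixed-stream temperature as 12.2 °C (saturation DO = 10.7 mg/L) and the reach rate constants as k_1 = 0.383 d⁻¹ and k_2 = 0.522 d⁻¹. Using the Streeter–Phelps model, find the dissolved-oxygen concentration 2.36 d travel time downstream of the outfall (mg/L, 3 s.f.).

DO ≈ 4.11 mg/L

Mixed DO = (26.4×10.2 + 6.71×1.16)/(26.4+6.71) = 277.1/33.11 = 8.368 mg/L.
Mixed L₀ = (26.4×4.85 + 6.71×74.4)/(33.11) = 627.3/33.11 = 18.94 mg/L.
Initial deficit D₀ = C_s − DO₀ = 10.7 − 8.368 = 2.332 mg/L.
D(2.36) = [0.383×18.94/(0.522−0.383)](e^(−0.383×2.36) − e^(−0.522×2.36)) + 2.332 e^(−0.522×2.36)
= 52.20 × (0.4050 − 0.2917) + 2.332 × 0.2917 = 6.593 mg/L.
DO = 10.7 − 6.593 = 4.107 mg/L.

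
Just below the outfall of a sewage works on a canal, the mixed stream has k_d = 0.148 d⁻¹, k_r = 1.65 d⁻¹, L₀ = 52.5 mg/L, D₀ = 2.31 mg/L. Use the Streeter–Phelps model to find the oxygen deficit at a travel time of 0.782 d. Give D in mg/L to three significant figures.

k_d L₀/(k_r−k_d) = 0.148×52.5/(1.65−0.148) = 7.770/1.502 = 5.173 mg/L.
e^(−k_d t) = e^(−0.148×0.7820) = 0.8907; e^(−k_r t) = e^(−1.65×0.7820) = 0.2752.
D = 5.173 × (0.8907 − 0.2752) + 2.31 × 0.2752 = 3.184 + 0.6357 = 3.820 mg/L.

D ≈ 3.82 mg/L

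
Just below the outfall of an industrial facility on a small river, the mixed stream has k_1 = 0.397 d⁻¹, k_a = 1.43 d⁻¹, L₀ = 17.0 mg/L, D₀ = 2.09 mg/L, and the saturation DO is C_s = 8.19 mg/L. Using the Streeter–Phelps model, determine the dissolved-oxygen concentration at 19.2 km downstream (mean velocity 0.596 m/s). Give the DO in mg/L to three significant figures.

Travel time t = x/v = 19.2 km / (0.596 m/s) = 19200 m / 0.596 m/s = 32210 s = 0.3729 d.
k_1 L₀/(k_a−k_1) = 0.397×17.0/(1.43−0.397) = 6.749/1.033 = 6.533 mg/L.
e^(−k_1 t) = e^(−0.397×0.3729) = 0.8624; e^(−k_a t) = e^(−1.43×0.3729) = 0.5867.
D = 6.533 × (0.8624 − 0.5867) + 2.09 × 0.5867 = 1.801 + 1.226 = 3.027 mg/L.
DO = C_s − D = 8.19 − 3.027 = 5.163 mg/L.

DO ≈ 5.16 mg/L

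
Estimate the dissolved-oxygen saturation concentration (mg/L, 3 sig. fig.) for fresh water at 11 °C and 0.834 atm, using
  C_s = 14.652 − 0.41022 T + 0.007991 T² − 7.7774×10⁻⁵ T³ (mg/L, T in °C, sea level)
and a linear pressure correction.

At sea level: C_s = 14.652 − 0.41022×11 + 0.007991×11² − 7.7774×10⁻⁵×11³ = 11.00 mg/L.
Pressure correction: C_s' = 11.00 × 0.834 = 9.176 mg/L.

C_s ≈ 9.18 mg/L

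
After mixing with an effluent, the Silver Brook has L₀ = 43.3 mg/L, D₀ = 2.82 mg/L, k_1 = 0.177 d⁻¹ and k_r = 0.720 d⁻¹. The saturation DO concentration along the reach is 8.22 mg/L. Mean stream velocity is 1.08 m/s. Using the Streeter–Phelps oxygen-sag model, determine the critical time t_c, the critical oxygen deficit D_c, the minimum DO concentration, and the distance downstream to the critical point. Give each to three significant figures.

t_c = [1/(k_r−k_1)] ln[(k_r/k_1)(1 − D₀(k_r−k_1)/(k_1 L₀))]
= [1/(0.720−0.177)] ln[(0.720/0.177)(1 − 2.82×0.5430/(0.177×43.3))]
= (1/0.5430) ln[4.068 × 0.8002] = 1.842 × ln(3.255) = 1.842 × 1.180 = 2.174 d.
D_c = (k_1/k_r) L₀ e^(−k_1 t_c) = (0.177/0.720) × 43.3 × e^(−0.177×2.174) = 0.2458 × 43.3 × 0.6806 = 7.245 mg/L.
Minimum DO = C_s − D_c = 8.22 − 7.245 = 0.9748 mg/L.
x_c = v t_c = 1.08 m/s × 2.174 d × 86400 s/d = 202800 m ≈ 203 km.

t_c ≈ 2.17 d; D_c ≈ 7.25 mg/L; min DO ≈ 0.975 mg/L; x_c ≈ 203 km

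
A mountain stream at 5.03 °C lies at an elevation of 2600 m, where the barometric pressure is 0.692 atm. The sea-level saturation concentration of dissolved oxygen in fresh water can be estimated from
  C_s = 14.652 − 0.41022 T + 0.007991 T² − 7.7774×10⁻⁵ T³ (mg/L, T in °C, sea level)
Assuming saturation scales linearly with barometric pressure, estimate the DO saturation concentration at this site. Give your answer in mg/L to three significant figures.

At sea level: C_s = 14.652 − 0.41022×5.03 + 0.007991×5.03² − 7.7774×10⁻⁵×5.03³ = 12.78 mg/L.
Pressure correction: C_s' = 12.78 × 0.692 = 8.844 mg/L.

C_s ≈ 8.84 mg/L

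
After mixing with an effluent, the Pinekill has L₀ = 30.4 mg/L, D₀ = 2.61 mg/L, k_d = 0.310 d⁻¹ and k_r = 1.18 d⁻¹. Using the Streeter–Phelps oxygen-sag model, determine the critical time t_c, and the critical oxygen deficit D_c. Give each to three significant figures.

t_c = [1/(k_r−k_d)] ln[(k_r/k_d)(1 − D₀(k_r−k_d)/(k_d L₀))]
= [1/(1.18−0.310)] ln[(1.18/0.310)(1 − 2.61×0.8700/(0.310×30.4))]
= (1/0.8700) ln[3.806 × 0.7591] = 1.149 × ln(2.889) = 1.149 × 1.061 = 1.220 d.
D_c = (k_d/k_r) L₀ e^(−k_d t_c) = (0.310/1.18) × 30.4 × e^(−0.310×1.220) = 0.2627 × 30.4 × 0.6852 = 5.472 mg/L.

t_c ≈ 1.22 d; D_c ≈ 5.47 mg/L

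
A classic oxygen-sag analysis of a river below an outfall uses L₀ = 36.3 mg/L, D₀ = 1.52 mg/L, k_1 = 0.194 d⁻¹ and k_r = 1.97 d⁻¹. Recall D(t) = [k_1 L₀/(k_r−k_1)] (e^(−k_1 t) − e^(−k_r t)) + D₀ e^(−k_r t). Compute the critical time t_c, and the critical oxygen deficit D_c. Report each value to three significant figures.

t_c = [1/(k_r−k_1)] ln[(k_r/k_1)(1 − D₀(k_r−k_1)/(k_1 L₀))]
= [1/(1.97−0.194)] ln[(1.97/0.194)(1 − 1.52×1.776/(0.194×36.3))]
= (1/1.776) ln[10.15 × 0.6167] = 0.5631 × ln(6.262) = 0.5631 × 1.835 = 1.033 d.
D_c = (k_1/k_r) L₀ e^(−k_1 t_c) = (0.194/1.97) × 36.3 × e^(−0.194×1.033) = 0.09848 × 36.3 × 0.8184 = 2.926 mg/L.

t_c ≈ 1.03 d; D_c ≈ 2.93 mg/L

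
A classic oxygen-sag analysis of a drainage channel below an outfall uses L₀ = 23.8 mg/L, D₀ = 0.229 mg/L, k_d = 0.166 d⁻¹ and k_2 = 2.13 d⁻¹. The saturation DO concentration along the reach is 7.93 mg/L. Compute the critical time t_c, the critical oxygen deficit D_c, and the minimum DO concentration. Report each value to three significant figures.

t_c ≈ 1.24 d; D_c ≈ 1.51 mg/L; min DO ≈ 6.42 mg/L

t_c = [1/(k_2−k_d)] ln[(k_2/k_d)(1 − D₀(k_2−k_d)/(k_d L₀))]
= [1/(2.13−0.166)] ln[(2.13/0.166)(1 − 0.229×1.964/(0.166×23.8))]
= (1/1.964) ln[12.83 × 0.8862] = 0.5092 × ln(11.37) = 0.5092 × 2.431 = 1.238 d.
L(t_c) = L₀ e^(−k_d t_c) = 23.8 × 0.8143 = 19.38 mg/L, and at the critical point k_2 D_c = k_d L, so D_c = (0.166/2.13) × 19.38 = 1.510 mg/L.
Minimum DO = C_s − D_c = 7.93 − 1.510 = 6.420 mg/L.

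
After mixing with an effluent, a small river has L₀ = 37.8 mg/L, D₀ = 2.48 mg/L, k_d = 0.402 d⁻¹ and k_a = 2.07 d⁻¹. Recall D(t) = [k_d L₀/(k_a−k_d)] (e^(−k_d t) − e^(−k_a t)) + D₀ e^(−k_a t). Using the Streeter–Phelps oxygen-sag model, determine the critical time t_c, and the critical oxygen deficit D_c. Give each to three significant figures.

t_c ≈ 0.792 d; D_c ≈ 5.34 mg/L

t_c = [1/(k_a−k_d)] ln[(k_a/k_d)(1 − D₀(k_a−k_d)/(k_d L₀))]
= [1/(2.07−0.402)] ln[(2.07/0.402)(1 − 2.48×1.668/(0.402×37.8))]
= (1/1.668) ln[5.149 × 0.7278] = 0.5995 × ln(3.747) = 0.5995 × 1.321 = 0.7920 d.
L(t_c) = L₀ e^(−k_d t_c) = 37.8 × 0.7273 = 27.49 mg/L, and at the critical point k_a D_c = k_d L, so D_c = (0.402/2.07) × 27.49 = 5.339 mg/L.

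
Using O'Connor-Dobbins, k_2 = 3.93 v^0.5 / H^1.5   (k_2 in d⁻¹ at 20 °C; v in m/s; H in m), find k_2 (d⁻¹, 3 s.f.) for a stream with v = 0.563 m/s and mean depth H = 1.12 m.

k_2 ≈ 2.49 d⁻¹

k_2 = 3.93 × 0.563^0.5 / 1.12^1.5 = 3.93 × 0.7503 / 1.185 = 2.488 d⁻¹.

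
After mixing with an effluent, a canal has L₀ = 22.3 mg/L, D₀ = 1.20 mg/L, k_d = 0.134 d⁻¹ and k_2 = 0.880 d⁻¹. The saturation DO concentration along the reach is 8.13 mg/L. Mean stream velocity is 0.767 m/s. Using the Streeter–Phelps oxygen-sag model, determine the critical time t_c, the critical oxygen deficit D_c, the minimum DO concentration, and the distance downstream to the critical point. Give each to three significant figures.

t_c ≈ 2.05 d; D_c ≈ 2.58 mg/L; min DO ≈ 5.55 mg/L; x_c ≈ 136 km

At the critical point dD/dt = 0, so k_d L₀ e^(−k_d t) = k_2 D. Substituting D(t) from the Streeter–Phelps equation and solving for t gives
t_c = ln[(k_2/k_d)(1 − D₀(k_2−k_d)/(k_d L₀))] / (k_2−k_d).
Here k_2−k_d = 0.7460 d⁻¹ and 1 − D₀(k_2−k_d)/(k_d L₀) = 1 − 1.20×0.7460/(0.134×22.3) = 0.7004, so
t_c = ln(6.567 × 0.7004) / 0.7460 = 1.526 / 0.7460 = 2.046 d.
L(t_c) = L₀ e^(−k_d t_c) = 22.3 × 0.7602 = 16.95 mg/L, and at the critical point k_2 D_c = k_d L, so D_c = (0.134/0.880) × 16.95 = 2.582 mg/L.
Minimum DO = C_s − D_c = 8.13 − 2.582 = 5.548 mg/L.
x_c = v t_c = 0.767 m/s × 2.046 d × 86400 s/d = 135600 m ≈ 136 km.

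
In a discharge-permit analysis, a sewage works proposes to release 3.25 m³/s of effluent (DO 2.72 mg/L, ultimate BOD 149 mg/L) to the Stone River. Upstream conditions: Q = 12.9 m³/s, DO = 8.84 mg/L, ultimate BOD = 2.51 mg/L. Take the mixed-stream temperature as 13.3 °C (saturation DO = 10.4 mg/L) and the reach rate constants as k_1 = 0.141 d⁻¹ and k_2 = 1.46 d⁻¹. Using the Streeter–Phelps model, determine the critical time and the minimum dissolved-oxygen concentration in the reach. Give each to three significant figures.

t_c ≈ 0.487 d; minimum DO ≈ 7.52 mg/L

Mixed DO = (12.9×8.84 + 3.25×2.72)/(12.9+3.25) = 122.9/16.15 = 7.608 mg/L.
Mixed L₀ = (12.9×2.51 + 3.25×149)/(16.15) = 516.6/16.15 = 31.99 mg/L.
Initial deficit D₀ = C_s − DO₀ = 10.4 − 7.608 = 2.792 mg/L.
t_c = (1/1.319) ln[(1.46/0.141)(1 − 2.792×1.319/(0.141×31.99))] = 0.7582 × ln(1.902) = 0.4873 d.
D_c = (0.141/1.46) × 31.99 × e^(−0.141×0.4873) = 0.09658 × 31.99 × 0.9336 = 2.884 mg/L.
Minimum DO = 10.4 − 2.884 = 7.516 mg/L.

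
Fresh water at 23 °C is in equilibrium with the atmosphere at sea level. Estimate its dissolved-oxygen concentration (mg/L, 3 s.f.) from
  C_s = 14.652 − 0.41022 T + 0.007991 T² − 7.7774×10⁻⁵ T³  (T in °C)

C_s ≈ 8.50 mg/L

C_s = 14.652 − 0.41022×23 + 0.007991×23² − 7.7774×10⁻⁵×23³ = 8.498 mg/L.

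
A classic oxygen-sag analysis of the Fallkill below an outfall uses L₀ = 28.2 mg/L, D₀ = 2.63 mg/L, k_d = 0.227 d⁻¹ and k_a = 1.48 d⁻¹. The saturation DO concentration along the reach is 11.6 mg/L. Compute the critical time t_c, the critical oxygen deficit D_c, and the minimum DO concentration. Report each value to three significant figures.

With k_a/k_d = 6.520 and 1 − D₀(k_a−k_d)/(k_d L₀) = 0.4852,
t_c = ln(6.520 × 0.4852) / (1.48 − 0.227) = ln(3.163) / 1.253 = 1.152/1.253 = 0.9191 d.
L(t_c) = L₀ e^(−k_d t_c) = 28.2 × 0.8117 = 22.89 mg/L, and at the critical point k_a D_c = k_d L, so D_c = (0.227/1.48) × 22.89 = 3.511 mg/L.
Minimum DO = C_s − D_c = 11.6 − 3.511 = 8.089 mg/L.

t_c ≈ 0.919 d; D_c ≈ 3.51 mg/L; min DO ≈ 8.09 mg/L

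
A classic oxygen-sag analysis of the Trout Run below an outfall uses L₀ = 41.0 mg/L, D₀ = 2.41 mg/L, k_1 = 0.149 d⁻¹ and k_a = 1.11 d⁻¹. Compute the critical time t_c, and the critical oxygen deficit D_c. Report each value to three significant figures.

t_c ≈ 1.59 d; D_c ≈ 4.34 mg/L

At the critical point dD/dt = 0, so k_1 L₀ e^(−k_1 t) = k_a D. Substituting D(t) from the Streeter–Phelps equation and solving for t gives
t_c = ln[(k_a/k_1)(1 − D₀(k_a−k_1)/(k_1 L₀))] / (k_a−k_1).
Here k_a−k_1 = 0.9610 d⁻¹ and 1 − D₀(k_a−k_1)/(k_1 L₀) = 1 − 2.41×0.9610/(0.149×41.0) = 0.6209, so
t_c = ln(7.450 × 0.6209) / 0.9610 = 1.532 / 0.9610 = 1.594 d.
D_c = (k_1/k_a) L₀ e^(−k_1 t_c) = (0.149/1.11) × 41.0 × e^(−0.149×1.594) = 0.1342 × 41.0 × 0.7886 = 4.340 mg/L.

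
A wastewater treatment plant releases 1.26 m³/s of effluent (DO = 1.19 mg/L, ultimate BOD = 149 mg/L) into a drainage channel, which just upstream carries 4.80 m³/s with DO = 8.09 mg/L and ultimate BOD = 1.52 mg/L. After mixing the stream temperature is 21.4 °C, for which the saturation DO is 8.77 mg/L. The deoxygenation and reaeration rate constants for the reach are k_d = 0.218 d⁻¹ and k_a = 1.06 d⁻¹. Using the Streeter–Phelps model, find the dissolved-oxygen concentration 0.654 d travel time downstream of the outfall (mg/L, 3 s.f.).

Mixed DO = (4.80×8.09 + 1.26×1.19)/(4.80+1.26) = 40.33/6.060 = 6.655 mg/L.
Mixed L₀ = (4.80×1.52 + 1.26×149)/(6.060) = 195.0/6.060 = 32.18 mg/L.
Initial deficit D₀ = C_s − DO₀ = 8.77 − 6.655 = 2.115 mg/L.
D(0.654) = [0.218×32.18/(1.06−0.218)](e^(−0.218×0.654) − e^(−1.06×0.654)) + 2.115 e^(−1.06×0.654)
= 8.333 × (0.8671 − 0.5000) + 2.115 × 0.5000 = 4.117 mg/L.
DO = 8.77 − 4.117 = 4.653 mg/L.

DO ≈ 4.65 mg/L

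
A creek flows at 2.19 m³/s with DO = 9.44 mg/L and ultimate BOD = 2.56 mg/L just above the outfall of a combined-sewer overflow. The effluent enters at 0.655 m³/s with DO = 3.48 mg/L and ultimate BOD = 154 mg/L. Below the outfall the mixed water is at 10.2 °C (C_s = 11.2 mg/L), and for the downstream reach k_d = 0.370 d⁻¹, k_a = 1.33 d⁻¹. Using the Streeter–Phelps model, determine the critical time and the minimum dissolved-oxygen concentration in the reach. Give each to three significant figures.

Mixed DO = (2.19×9.44 + 0.655×3.48)/(2.19+0.655) = 22.95/2.845 = 8.068 mg/L.
Mixed L₀ = (2.19×2.56 + 0.655×154)/(2.845) = 106.5/2.845 = 37.43 mg/L.
Initial deficit D₀ = C_s − DO₀ = 11.2 − 8.068 = 3.132 mg/L.
t_c = (1/0.9600) ln[(1.33/0.370)(1 − 3.132×0.9600/(0.370×37.43))] = 1.042 × ln(2.814) = 1.078 d.
D_c = (0.370/1.33) × 37.43 × e^(−0.370×1.078) = 0.2782 × 37.43 × 0.6711 = 6.988 mg/L.
Minimum DO = 11.2 − 6.988 = 4.212 mg/L.

t_c ≈ 1.08 d; minimum DO ≈ 4.21 mg/L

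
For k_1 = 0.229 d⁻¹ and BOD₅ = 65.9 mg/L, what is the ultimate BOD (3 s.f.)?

L₀ ≈ 96.7 mg/L

BOD₅ = L₀(1 − e^(−5k_1)) ⇒ L₀ = BOD₅ / (1 − e^(−5×0.229))
= 65.9 / (1 − 0.3182) = 65.9 / 0.6818 = 96.66 mg/L.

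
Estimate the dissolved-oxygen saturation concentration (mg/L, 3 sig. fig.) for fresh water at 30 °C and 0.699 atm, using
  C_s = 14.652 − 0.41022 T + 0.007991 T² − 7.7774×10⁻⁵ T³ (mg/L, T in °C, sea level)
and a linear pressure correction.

C_s ≈ 5.20 mg/L

At sea level: C_s = 14.652 − 0.41022×30 + 0.007991×30² − 7.7774×10⁻⁵×30³ = 7.437 mg/L.
Pressure correction: C_s' = 7.437 × 0.699 = 5.199 mg/L.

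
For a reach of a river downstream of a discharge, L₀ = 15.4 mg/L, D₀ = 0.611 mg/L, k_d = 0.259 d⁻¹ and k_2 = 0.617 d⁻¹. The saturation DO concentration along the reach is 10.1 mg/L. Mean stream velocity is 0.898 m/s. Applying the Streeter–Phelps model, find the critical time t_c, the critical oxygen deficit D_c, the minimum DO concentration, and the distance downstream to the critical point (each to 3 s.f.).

t_c ≈ 2.27 d; D_c ≈ 3.59 mg/L; min DO ≈ 6.51 mg/L; x_c ≈ 176 km

At the critical point dD/dt = 0, so k_d L₀ e^(−k_d t) = k_2 D. Substituting D(t) from the Streeter–Phelps equation and solving for t gives
t_c = ln[(k_2/k_d)(1 − D₀(k_2−k_d)/(k_d L₀))] / (k_2−k_d).
Here k_2−k_d = 0.3580 d⁻¹ and 1 − D₀(k_2−k_d)/(k_d L₀) = 1 − 0.611×0.3580/(0.259×15.4) = 0.9452, so
t_c = ln(2.382 × 0.9452) / 0.3580 = 0.8116 / 0.3580 = 2.267 d.
L(t_c) = L₀ e^(−k_d t_c) = 15.4 × 0.5559 = 8.561 mg/L, and at the critical point k_2 D_c = k_d L, so D_c = (0.259/0.617) × 8.561 = 3.594 mg/L.
Minimum DO = C_s − D_c = 10.1 − 3.594 = 6.506 mg/L.
x_c = v t_c = 0.898 m/s × 2.267 d × 86400 s/d = 175900 m ≈ 176 km.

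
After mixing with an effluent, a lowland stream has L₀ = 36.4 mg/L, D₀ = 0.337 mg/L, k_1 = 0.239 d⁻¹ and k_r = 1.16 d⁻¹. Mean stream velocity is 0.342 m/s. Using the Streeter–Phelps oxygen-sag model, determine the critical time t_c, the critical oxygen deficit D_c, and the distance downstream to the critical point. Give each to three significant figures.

t_c ≈ 1.68 d; D_c ≈ 5.02 mg/L; x_c ≈ 49.5 km

At the critical point dD/dt = 0, so k_1 L₀ e^(−k_1 t) = k_r D. Substituting D(t) from the Streeter–Phelps equation and solving for t gives
t_c = ln[(k_r/k_1)(1 − D₀(k_r−k_1)/(k_1 L₀))] / (k_r−k_1).
Here k_r−k_1 = 0.9210 d⁻¹ and 1 − D₀(k_r−k_1)/(k_1 L₀) = 1 − 0.337×0.9210/(0.239×36.4) = 0.9643, so
t_c = ln(4.854 × 0.9643) / 0.9210 = 1.543 / 0.9210 = 1.676 d.
L(t_c) = L₀ e^(−k_1 t_c) = 36.4 × 0.6700 = 24.39 mg/L, and at the critical point k_r D_c = k_1 L, so D_c = (0.239/1.16) × 24.39 = 5.025 mg/L.
x_c = v t_c = 0.342 m/s × 1.676 d × 86400 s/d = 49520 m ≈ 49.5 km.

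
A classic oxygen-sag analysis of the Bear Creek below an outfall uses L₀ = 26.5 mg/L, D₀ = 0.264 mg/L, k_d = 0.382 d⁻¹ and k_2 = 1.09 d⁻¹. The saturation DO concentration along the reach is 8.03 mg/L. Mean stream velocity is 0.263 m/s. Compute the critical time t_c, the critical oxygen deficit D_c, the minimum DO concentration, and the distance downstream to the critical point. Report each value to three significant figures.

At the critical point dD/dt = 0, so k_d L₀ e^(−k_d t) = k_2 D. Substituting D(t) from the Streeter–Phelps equation and solving for t gives
t_c = ln[(k_2/k_d)(1 − D₀(k_2−k_d)/(k_d L₀))] / (k_2−k_d).
Here k_2−k_d = 0.7080 d⁻¹ and 1 − D₀(k_2−k_d)/(k_d L₀) = 1 − 0.264×0.7080/(0.382×26.5) = 0.9815, so
t_c = ln(2.853 × 0.9815) / 0.7080 = 1.030 / 0.7080 = 1.455 d.
L(t_c) = L₀ e^(−k_d t_c) = 26.5 × 0.5737 = 15.20 mg/L, and at the critical point k_2 D_c = k_d L, so D_c = (0.382/1.09) × 15.20 = 5.328 mg/L.
Minimum DO = C_s − D_c = 8.03 − 5.328 = 2.702 mg/L.
x_c = v t_c = 0.263 m/s × 1.455 d × 86400 s/d = 33050 m ≈ 33.1 km.

t_c ≈ 1.45 d; D_c ≈ 5.33 mg/L; min DO ≈ 2.70 mg/L; x_c ≈ 33.1 km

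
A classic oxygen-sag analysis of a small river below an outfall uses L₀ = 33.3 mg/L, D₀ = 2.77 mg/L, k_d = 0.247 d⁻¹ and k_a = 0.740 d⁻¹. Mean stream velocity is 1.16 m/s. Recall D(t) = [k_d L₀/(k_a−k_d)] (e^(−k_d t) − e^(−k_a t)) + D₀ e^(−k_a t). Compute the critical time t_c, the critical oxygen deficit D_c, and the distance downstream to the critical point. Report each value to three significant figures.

At the critical point dD/dt = 0, so k_d L₀ e^(−k_d t) = k_a D. Substituting D(t) from the Streeter–Phelps equation and solving for t gives
t_c = ln[(k_a/k_d)(1 − D₀(k_a−k_d)/(k_d L₀))] / (k_a−k_d).
Here k_a−k_d = 0.4930 d⁻¹ and 1 − D₀(k_a−k_d)/(k_d L₀) = 1 − 2.77×0.4930/(0.247×33.3) = 0.8340, so
t_c = ln(2.996 × 0.8340) / 0.4930 = 0.9157 / 0.4930 = 1.857 d.
L(t_c) = L₀ e^(−k_d t_c) = 33.3 × 0.6321 = 21.05 mg/L, and at the critical point k_a D_c = k_d L, so D_c = (0.247/0.740) × 21.05 = 7.025 mg/L.
x_c = v t_c = 1.16 m/s × 1.857 d × 86400 s/d = 186200 m ≈ 186 km.

t_c ≈ 1.86 d; D_c ≈ 7.03 mg/L; x_c ≈ 186 km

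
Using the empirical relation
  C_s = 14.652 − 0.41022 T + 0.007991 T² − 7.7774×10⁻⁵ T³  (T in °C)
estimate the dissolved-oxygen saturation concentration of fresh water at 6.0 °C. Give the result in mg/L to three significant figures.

C_s = 14.652 − 0.41022×6.0 + 0.007991×6.0² − 7.7774×10⁻⁵×6.0³ = 12.46 mg/L.

C_s ≈ 12.5 mg/L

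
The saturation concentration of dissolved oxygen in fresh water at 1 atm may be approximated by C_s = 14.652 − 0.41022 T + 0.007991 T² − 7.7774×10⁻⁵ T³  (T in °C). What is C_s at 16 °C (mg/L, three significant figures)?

C_s = 14.652 − 0.41022×16 + 0.007991×16² − 7.7774×10⁻⁵×16³ = 9.816 mg/L.

C_s ≈ 9.82 mg/L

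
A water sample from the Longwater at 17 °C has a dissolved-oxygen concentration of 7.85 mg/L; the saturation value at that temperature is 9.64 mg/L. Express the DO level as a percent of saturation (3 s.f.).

81.4 % saturation

% saturation = C/C_s × 100 = 7.85/9.64 × 100 = 81.4 %.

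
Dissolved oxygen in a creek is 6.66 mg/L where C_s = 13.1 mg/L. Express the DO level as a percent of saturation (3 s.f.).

% saturation = C/C_s × 100 = 6.66/13.1 × 100 = 50.8 %.

50.8 % saturation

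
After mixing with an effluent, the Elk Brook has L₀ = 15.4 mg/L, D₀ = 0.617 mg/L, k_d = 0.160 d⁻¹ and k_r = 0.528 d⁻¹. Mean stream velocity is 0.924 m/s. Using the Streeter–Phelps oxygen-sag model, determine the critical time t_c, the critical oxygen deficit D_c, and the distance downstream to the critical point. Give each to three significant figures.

t_c ≈ 2.98 d; D_c ≈ 2.90 mg/L; x_c ≈ 238 km

At the critical point dD/dt = 0, so k_d L₀ e^(−k_d t) = k_r D. Substituting D(t) from the Streeter–Phelps equation and solving for t gives
t_c = ln[(k_r/k_d)(1 − D₀(k_r−k_d)/(k_d L₀))] / (k_r−k_d).
Here k_r−k_d = 0.3680 d⁻¹ and 1 − D₀(k_r−k_d)/(k_d L₀) = 1 − 0.617×0.3680/(0.160×15.4) = 0.9079, so
t_c = ln(3.300 × 0.9079) / 0.3680 = 1.097 / 0.3680 = 2.982 d.
D_c = (k_d/k_r) L₀ e^(−k_d t_c) = (0.160/0.528) × 15.4 × e^(−0.160×2.982) = 0.3030 × 15.4 × 0.6206 = 2.896 mg/L.
x_c = v t_c = 0.924 m/s × 2.982 d × 86400 s/d = 238000 m ≈ 238 km.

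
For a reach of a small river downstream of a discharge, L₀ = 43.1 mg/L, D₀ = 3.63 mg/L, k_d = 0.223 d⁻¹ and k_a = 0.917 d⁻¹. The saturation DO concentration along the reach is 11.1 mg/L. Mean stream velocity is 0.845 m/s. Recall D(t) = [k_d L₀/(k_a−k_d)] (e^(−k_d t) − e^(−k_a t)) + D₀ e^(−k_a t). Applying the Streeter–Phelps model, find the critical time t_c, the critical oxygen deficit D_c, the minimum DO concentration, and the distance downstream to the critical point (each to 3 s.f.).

t_c = [1/(k_a−k_d)] ln[(k_a/k_d)(1 − D₀(k_a−k_d)/(k_d L₀))]
= [1/(0.917−0.223)] ln[(0.917/0.223)(1 − 3.63×0.6940/(0.223×43.1))]
= (1/0.6940) ln[4.112 × 0.7379] = 1.441 × ln(3.034) = 1.441 × 1.110 = 1.599 d.
L(t_c) = L₀ e^(−k_d t_c) = 43.1 × 0.7000 = 30.17 mg/L, and at the critical point k_a D_c = k_d L, so D_c = (0.223/0.917) × 30.17 = 7.337 mg/L.
Minimum DO = C_s − D_c = 11.1 − 7.337 = 3.763 mg/L.
x_c = v t_c = 0.845 m/s × 1.599 d × 86400 s/d = 116800 m ≈ 117 km.

t_c ≈ 1.60 d; D_c ≈ 7.34 mg/L; min DO ≈ 3.76 mg/L; x_c ≈ 117 km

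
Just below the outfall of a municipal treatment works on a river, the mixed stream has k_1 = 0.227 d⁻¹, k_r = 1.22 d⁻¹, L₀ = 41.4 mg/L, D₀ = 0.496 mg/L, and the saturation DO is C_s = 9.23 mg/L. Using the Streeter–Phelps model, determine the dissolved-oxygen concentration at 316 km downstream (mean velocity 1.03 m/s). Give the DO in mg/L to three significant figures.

Travel time t = x/v = 316 km / (1.03 m/s) = 316000 m / 1.03 m/s = 306800 s = 3.551 d.
k_1 L₀/(k_r−k_1) = 0.227×41.4/(1.22−0.227) = 9.398/0.9930 = 9.464 mg/L.
e^(−k_1 t) = e^(−0.227×3.551) = 0.4466; e^(−k_r t) = e^(−1.22×3.551) = 0.01314.
D = 9.464 × (0.4466 − 0.01314) + 0.496 × 0.01314 = 4.102 + 0.006518 = 4.109 mg/L.
DO = C_s − D = 9.23 − 4.109 = 5.121 mg/L.

DO ≈ 5.12 mg/L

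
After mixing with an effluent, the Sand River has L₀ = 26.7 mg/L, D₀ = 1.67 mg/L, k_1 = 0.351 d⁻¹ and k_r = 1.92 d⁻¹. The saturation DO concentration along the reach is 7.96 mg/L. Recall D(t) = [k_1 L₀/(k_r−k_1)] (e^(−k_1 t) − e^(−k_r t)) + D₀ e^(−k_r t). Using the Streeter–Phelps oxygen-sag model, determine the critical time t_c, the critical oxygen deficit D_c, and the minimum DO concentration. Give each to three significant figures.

t_c ≈ 0.874 d; D_c ≈ 3.59 mg/L; min DO ≈ 4.37 mg/L

At the critical point dD/dt = 0, so k_1 L₀ e^(−k_1 t) = k_r D. Substituting D(t) from the Streeter–Phelps equation and solving for t gives
t_c = ln[(k_r/k_1)(1 − D₀(k_r−k_1)/(k_1 L₀))] / (k_r−k_1).
Here k_r−k_1 = 1.569 d⁻¹ and 1 − D₀(k_r−k_1)/(k_1 L₀) = 1 − 1.67×1.569/(0.351×26.7) = 0.7204, so
t_c = ln(5.470 × 0.7204) / 1.569 = 1.371 / 1.569 = 0.8740 d.
D_c = (k_1/k_r) L₀ e^(−k_1 t_c) = (0.351/1.92) × 26.7 × e^(−0.351×0.8740) = 0.1828 × 26.7 × 0.7358 = 3.592 mg/L.
Minimum DO = C_s − D_c = 7.96 − 3.592 = 4.368 mg/L.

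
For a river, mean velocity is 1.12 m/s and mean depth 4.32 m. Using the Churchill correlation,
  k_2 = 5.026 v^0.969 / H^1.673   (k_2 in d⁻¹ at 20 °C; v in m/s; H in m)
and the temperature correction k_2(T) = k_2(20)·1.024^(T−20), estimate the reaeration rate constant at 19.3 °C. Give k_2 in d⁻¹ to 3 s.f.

k_2(20) = 5.026 × 1.12^0.969 / 4.32^1.673 = 5.026 × 1.116 / 11.57 = 0.4850 d⁻¹.
k_2(19.3) = 0.4850 × 1.024^(19.3−20) = 0.4850 × 0.9835 = 0.4770 d⁻¹.

k_2 ≈ 0.477 d⁻¹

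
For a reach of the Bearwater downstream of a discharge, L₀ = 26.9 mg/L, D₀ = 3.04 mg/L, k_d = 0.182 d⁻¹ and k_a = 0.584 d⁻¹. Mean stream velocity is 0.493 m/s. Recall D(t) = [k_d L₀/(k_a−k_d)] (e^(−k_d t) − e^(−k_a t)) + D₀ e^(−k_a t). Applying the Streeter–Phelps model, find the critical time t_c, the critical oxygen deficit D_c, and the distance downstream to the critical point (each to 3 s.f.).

t_c ≈ 2.19 d; D_c ≈ 5.63 mg/L; x_c ≈ 93.1 km

t_c = [1/(k_a−k_d)] ln[(k_a/k_d)(1 − D₀(k_a−k_d)/(k_d L₀))]
= [1/(0.584−0.182)] ln[(0.584/0.182)(1 − 3.04×0.4020/(0.182×26.9))]
= (1/0.4020) ln[3.209 × 0.7504] = 2.488 × ln(2.408) = 2.488 × 0.8787 = 2.186 d.
L(t_c) = L₀ e^(−k_d t_c) = 26.9 × 0.6718 = 18.07 mg/L, and at the critical point k_a D_c = k_d L, so D_c = (0.182/0.584) × 18.07 = 5.632 mg/L.
x_c = v t_c = 0.493 m/s × 2.186 d × 86400 s/d = 93110 m ≈ 93.1 km.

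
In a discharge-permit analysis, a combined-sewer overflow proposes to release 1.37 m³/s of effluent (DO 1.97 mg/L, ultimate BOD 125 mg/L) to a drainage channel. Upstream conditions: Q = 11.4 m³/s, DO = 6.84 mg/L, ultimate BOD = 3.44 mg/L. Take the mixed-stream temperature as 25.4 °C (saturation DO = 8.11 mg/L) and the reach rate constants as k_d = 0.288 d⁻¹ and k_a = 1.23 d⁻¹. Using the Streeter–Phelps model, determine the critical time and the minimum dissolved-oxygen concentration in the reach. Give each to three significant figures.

t_c ≈ 1.07 d; minimum DO ≈ 5.28 mg/L

Mixed DO = (11.4×6.84 + 1.37×1.97)/(11.4+1.37) = 80.67/12.77 = 6.318 mg/L.
Mixed L₀ = (11.4×3.44 + 1.37×125)/(12.77) = 210.5/12.77 = 16.48 mg/L.
Initial deficit D₀ = C_s − DO₀ = 8.11 − 6.318 = 1.792 mg/L.
t_c = (1/0.9420) ln[(1.23/0.288)(1 − 1.792×0.9420/(0.288×16.48))] = 1.062 × ln(2.752) = 1.074 d.
D_c = (0.288/1.23) × 16.48 × e^(−0.288×1.074) = 0.2341 × 16.48 × 0.7338 = 2.832 mg/L.
Minimum DO = 8.11 − 2.832 = 5.278 mg/L.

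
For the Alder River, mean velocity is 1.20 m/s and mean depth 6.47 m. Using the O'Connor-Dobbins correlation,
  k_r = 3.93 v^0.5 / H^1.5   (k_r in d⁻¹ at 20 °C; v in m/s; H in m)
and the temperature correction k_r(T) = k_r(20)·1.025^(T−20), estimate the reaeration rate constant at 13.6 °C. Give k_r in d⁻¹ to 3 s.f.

k_r ≈ 0.223 d⁻¹

k_r(20) = 3.93 × 1.20^0.5 / 6.47^1.5 = 3.93 × 1.095 / 16.46 = 0.2616 d⁻¹.
k_r(13.6) = 0.2616 × 1.025^(13.6−20) = 0.2616 × 0.8538 = 0.2234 d⁻¹.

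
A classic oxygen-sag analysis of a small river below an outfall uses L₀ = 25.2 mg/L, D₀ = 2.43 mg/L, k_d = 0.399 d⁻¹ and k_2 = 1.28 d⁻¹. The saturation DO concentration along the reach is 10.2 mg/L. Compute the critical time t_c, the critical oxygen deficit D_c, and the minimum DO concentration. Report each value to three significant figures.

t_c = [1/(k_2−k_d)] ln[(k_2/k_d)(1 − D₀(k_2−k_d)/(k_d L₀))]
= [1/(1.28−0.399)] ln[(1.28/0.399)(1 − 2.43×0.8810/(0.399×25.2))]
= (1/0.8810) ln[3.208 × 0.7871] = 1.135 × ln(2.525) = 1.135 × 0.9262 = 1.051 d.
D_c = (k_d/k_2) L₀ e^(−k_d t_c) = (0.399/1.28) × 25.2 × e^(−0.399×1.051) = 0.3117 × 25.2 × 0.6574 = 5.164 mg/L.
Minimum DO = C_s − D_c = 10.2 − 5.164 = 5.036 mg/L.

t_c ≈ 1.05 d; D_c ≈ 5.16 mg/L; min DO ≈ 5.04 mg/L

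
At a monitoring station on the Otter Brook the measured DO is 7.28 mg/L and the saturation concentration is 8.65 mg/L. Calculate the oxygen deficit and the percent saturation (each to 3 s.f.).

D = C_s − C = 8.65 − 7.28 = 1.37 mg/L.
% saturation = 7.28/8.65 × 100 = 84.2 %.

D ≈ 1.37 mg/L; 84.2 % saturation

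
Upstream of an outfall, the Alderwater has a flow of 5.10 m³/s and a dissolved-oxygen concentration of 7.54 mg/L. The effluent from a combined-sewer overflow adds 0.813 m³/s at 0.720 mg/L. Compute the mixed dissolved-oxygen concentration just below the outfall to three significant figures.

6.60 mg/L

Flow-weighted mixing: C = (Q_r C_r + Q_w C_w)/(Q_r + Q_w)
= (5.10×7.54 + 0.813×0.720)/(5.10 + 0.813) = 39.04/5.913 = 6.602 mg/L.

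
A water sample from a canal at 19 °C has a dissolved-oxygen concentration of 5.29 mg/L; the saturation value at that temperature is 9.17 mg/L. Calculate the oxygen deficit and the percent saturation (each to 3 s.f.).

D ≈ 3.88 mg/L; 57.7 % saturation

D = C_s − C = 9.17 − 5.29 = 3.88 mg/L.
% saturation = 5.29/9.17 × 100 = 57.7 %.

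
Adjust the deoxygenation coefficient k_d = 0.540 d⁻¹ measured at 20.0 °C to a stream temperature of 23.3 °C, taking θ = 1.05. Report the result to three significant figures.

k_d ≈ 0.634 d⁻¹

k_d(T₂) = k_d(T₁) · θ^(T₂−T₁) = 0.540 × 1.05^(23.3−20.0)
= 0.540 × 1.05^3.30 = 0.540 × 1.175 = 0.6343 d⁻¹.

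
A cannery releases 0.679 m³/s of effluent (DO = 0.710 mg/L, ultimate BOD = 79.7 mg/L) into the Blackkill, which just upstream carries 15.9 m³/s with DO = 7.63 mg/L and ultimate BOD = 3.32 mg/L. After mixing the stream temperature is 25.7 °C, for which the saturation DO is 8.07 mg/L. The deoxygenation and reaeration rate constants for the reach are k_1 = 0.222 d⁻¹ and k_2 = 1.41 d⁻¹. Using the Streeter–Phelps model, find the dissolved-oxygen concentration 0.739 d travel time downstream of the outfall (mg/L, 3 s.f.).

DO ≈ 7.22 mg/L

Mixed DO = (15.9×7.63 + 0.679×0.710)/(15.9+0.679) = 121.8/16.58 = 7.347 mg/L.
Mixed L₀ = (15.9×3.32 + 0.679×79.7)/(16.58) = 106.9/16.58 = 6.448 mg/L.
Initial deficit D₀ = C_s − DO₀ = 8.07 − 7.347 = 0.7234 mg/L.
D(0.739) = [0.222×6.448/(1.41−0.222)](e^(−0.222×0.739) − e^(−1.41×0.739)) + 0.7234 e^(−1.41×0.739)
= 1.205 × (0.8487 − 0.3528) + 0.7234 × 0.3528 = 0.8528 mg/L.
DO = 8.07 − 0.8528 = 7.217 mg/L.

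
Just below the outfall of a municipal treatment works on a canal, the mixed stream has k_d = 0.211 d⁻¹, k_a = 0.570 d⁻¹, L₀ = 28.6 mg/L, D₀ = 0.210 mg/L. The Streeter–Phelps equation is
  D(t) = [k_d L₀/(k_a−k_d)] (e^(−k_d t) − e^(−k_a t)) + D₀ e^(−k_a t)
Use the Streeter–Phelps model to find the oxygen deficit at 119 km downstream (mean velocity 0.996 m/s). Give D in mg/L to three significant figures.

Travel time t = x/v = 119 km / (0.996 m/s) = 119000 m / 0.996 m/s = 119500 s = 1.383 d.
k_d L₀/(k_a−k_d) = 0.211×28.6/(0.570−0.211) = 6.035/0.3590 = 16.81 mg/L.
e^(−k_d t) = e^(−0.211×1.383) = 0.7469; e^(−k_a t) = e^(−0.570×1.383) = 0.4547.
D = 16.81 × (0.7469 − 0.4547) + 0.210 × 0.4547 = 4.913 + 0.09548 = 5.009 mg/L.

D ≈ 5.01 mg/L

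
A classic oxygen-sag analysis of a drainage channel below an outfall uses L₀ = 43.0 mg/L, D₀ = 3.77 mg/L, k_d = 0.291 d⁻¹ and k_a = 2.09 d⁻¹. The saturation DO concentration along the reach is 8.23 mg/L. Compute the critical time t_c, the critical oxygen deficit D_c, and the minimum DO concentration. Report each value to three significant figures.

With k_a/k_d = 7.182 and 1 − D₀(k_a−k_d)/(k_d L₀) = 0.4580,
t_c = ln(7.182 × 0.4580) / (2.09 − 0.291) = ln(3.289) / 1.799 = 1.191/1.799 = 0.6619 d.
L(t_c) = L₀ e^(−k_d t_c) = 43.0 × 0.8248 = 35.47 mg/L, and at the critical point k_a D_c = k_d L, so D_c = (0.291/2.09) × 35.47 = 4.938 mg/L.
Minimum DO = C_s − D_c = 8.23 − 4.938 = 3.292 mg/L.

t_c ≈ 0.662 d; D_c ≈ 4.94 mg/L; min DO ≈ 3.29 mg/L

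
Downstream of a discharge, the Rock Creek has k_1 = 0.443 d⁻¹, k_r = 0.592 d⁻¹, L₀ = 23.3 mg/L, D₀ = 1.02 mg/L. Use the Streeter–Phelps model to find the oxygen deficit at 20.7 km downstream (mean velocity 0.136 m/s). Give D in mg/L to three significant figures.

Travel time t = x/v = 20.7 km / (0.136 m/s) = 20700 m / 0.136 m/s = 152200 s = 1.762 d.
k_1 L₀/(k_r−k_1) = 0.443×23.3/(0.592−0.443) = 10.32/0.1490 = 69.27 mg/L.
e^(−k_1 t) = e^(−0.443×1.762) = 0.4582; e^(−k_r t) = e^(−0.592×1.762) = 0.3524.
D = 69.27 × (0.4582 − 0.3524) + 1.02 × 0.3524 = 7.328 + 0.3595 = 7.688 mg/L.

D ≈ 7.69 mg/L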